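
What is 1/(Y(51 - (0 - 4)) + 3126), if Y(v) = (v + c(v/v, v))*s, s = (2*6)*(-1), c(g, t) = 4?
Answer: 1/2418 ≈ 0.00041356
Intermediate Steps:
s = -12 (s = 12*(-1) = -12)
Y(v) = -48 - 12*v (Y(v) = (v + 4)*(-12) = (4 + v)*(-12) = -48 - 12*v)
1/(Y(51 - (0 - 4)) + 3126) = 1/((-48 - 12*(51 - (0 - 4))) + 3126) = 1/((-48 - 12*(51 - 1*(-4))) + 3126) = 1/((-48 - 12*(51 + 4)) + 3126) = 1/((-48 - 12*55) + 3126) = 1/((-48 - 660) + 3126) = 1/(-708 + 3126) = 1/2418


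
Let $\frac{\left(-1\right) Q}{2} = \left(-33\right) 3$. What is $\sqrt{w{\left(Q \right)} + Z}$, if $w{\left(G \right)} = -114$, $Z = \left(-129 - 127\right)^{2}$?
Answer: $\sqrt{65422} \approx 255.78$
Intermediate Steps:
$Z = 65536$ ($Z = \left(-256\right)^{2} = 65536$)
$Q = 198$ ($Q = - 2 \left(\left(-33\right) 3\right) = \left(-2\right) \left(-99\right) = 198$)
$\sqrt{w{\left(Q \right)} + Z} = \sqrt{-114 + 65536} = \sqrt{65422}$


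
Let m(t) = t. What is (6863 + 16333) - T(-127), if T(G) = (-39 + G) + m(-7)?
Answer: 23369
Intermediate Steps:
T(G) = -46 + G (T(G) = (-39 + G) - 7 = -46 + G)
(6863 + 16333) - T(-127) = (6863 + 16333) - (-46 - 127) = 23196 - 1*(-173) = 23196 + 173 = 23369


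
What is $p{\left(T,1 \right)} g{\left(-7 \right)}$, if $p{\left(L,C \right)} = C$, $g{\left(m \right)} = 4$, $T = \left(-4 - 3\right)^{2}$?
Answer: $4$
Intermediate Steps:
$T = 49$ ($T = \left(-7\right)^{2} = 49$)
$p{\left(T,1 \right)} g{\left(-7 \right)} = 1 \cdot 4 = 4$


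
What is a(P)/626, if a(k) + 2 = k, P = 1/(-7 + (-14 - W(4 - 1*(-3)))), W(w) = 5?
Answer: -53/16276 ≈ -0.0032563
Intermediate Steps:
P = -1/26 (P = 1/(-7 + (-14 - 1*5)) = 1/(-7 + (-14 - 5)) = 1/(-7 - 19) = 1/(-26) = -1/26 ≈ -0.038462)
a(k) = -2 + k
a(P)/626 = (-2 - 1/26)/626 = -53/26*1/626 = -53/16276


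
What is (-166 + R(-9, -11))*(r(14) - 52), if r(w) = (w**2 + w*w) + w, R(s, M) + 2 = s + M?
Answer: -66552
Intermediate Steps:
R(s, M) = -2 + M + s (R(s, M) = -2 + (s + M) = -2 + (M + s) = -2 + M + s)
r(w) = w + 2*w**2 (r(w) = (w**2 + w**2) + w = 2*w**2 + w = w + 2*w**2)
(-166 + R(-9, -11))*(r(14) - 52) = (-166 + (-2 - 11 - 9))*(14*(1 + 2*14) - 52) = (-166 - 22)*(14*(1 + 28) - 52) = -188*(14*29 - 52) = -188*(406 - 52) = -188*354 = -66552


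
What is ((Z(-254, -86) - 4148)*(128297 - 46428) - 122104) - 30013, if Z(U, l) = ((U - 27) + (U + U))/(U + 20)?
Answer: -26478557315/78 ≈ -3.3947e+8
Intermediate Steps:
Z(U, l) = (-27 + 3*U)/(20 + U) (Z(U, l) = ((-27 + U) + 2*U)/(20 + U) = (-27 + 3*U)/(20 + U))
((Z(-254, -86) - 4148)*(128297 - 46428) - 122104) - 30013 = ((3*(-9 - 254)/(20 - 254) - 4148)*(128297 - 46428) - 122104) - 30013 = ((3*(-263)/(-234) - 4148)*81869 - 122104) - 30013 = ((3*(-1/234)*(-263) - 4148)*81869 - 122104) - 30013 = ((263/78 - 4148)*81869 - 122104) - 30013 = (-323281/78*81869 - 122104) - 30013 = (-26466692189/78 - 122104) - 30013 = -26476216301/78 - 30013 = -26478557315/78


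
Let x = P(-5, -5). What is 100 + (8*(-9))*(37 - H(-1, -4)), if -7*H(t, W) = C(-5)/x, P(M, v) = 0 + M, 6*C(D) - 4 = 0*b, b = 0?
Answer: -89692/35 ≈ -2562.6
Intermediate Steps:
C(D) = ⅔ (C(D) = ⅔ + (0*0)/6 = ⅔ + (⅙)*0 = ⅔ + 0 = ⅔)
P(M, v) = M
x = -5
H(t, W) = 2/105 (H(t, W) = -2/(21*(-5)) = -2*(-1)/(21*5) = -⅐*(-2/15) = 2/105)
100 + (8*(-9))*(37 - H(-1, -4)) = 100 + (8*(-9))*(37 - 1*2/105) = 100 - 72*(37 - 2/105) = 100 - 72*3883/105 = 100 - 93192/35 = -89692/35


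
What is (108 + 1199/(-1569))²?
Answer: 28309072009/2461761 ≈ 11500.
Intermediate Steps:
(108 + 1199/(-1569))² = (108 + 1199*(-1/1569))² = (108 - 1199/1569)² = (168253/1569)² = 28309072009/2461761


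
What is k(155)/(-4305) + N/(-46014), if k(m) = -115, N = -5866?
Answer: 339386/2201003 ≈ 0.15420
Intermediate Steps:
k(155)/(-4305) + N/(-46014) = -115/(-4305) - 5866/(-46014) = -115*(-1/4305) - 5866*(-1/46014) = 23/861 + 2933/23007 = 339386/2201003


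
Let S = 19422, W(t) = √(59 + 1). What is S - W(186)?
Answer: 19422 - 2*√15 ≈ 19414.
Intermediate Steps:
W(t) = 2*√15 (W(t) = √60 = 2*√15)
S - W(186) = 19422 - 2*√15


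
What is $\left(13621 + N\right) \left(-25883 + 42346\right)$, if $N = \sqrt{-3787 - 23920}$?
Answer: $224242523 + 16463 i \sqrt{27707} \approx 2.2424 \cdot 10^{8} + 2.7403 \cdot 10^{6} i$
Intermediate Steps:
$N = i \sqrt{27707}$ ($N = \sqrt{-27707} = i \sqrt{27707} \approx 166.45 i$)
$\left(13621 + N\right) \left(-25883 + 42346\right) = \left(13621 + i \sqrt{27707}\right) \left(-25883 + 42346\right) = \left(13621 + i \sqrt{27707}\right) 16463 = 224242523 + 16463 i \sqrt{27707}$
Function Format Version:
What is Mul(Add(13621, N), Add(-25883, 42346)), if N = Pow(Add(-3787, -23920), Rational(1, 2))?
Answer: Add(224242523, Mul(16463, I, Pow(27707, Rational(1, 2)))) ≈ Add(2.2424e+8, Mul(2.7403e+6, I))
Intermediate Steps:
N = Mul(I, Pow(27707, Rational(1, 2))) (N = Pow(-27707, Rational(1, 2)) = Mul(I, Pow(27707, Rational(1, 2))) ≈ Mul(166.45, I))
Mul(Add(13621, N), Add(-25883, 42346)) = Mul(Add(13621, Mul(I, Pow(27707, Rational(1, 2)))), Add(-25883, 42346)) = Mul(Add(13621, Mul(I, Pow(27707, Rational(1, 2)))), 16463) = Add(224242523, Mul(16463, I, Pow(27707, Rational(1, 2))))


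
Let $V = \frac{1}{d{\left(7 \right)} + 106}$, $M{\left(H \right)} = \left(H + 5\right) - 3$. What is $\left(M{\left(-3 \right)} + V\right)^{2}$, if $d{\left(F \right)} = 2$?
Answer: $\frac{11449}{11664} \approx 0.98157$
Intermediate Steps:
$M{\left(H \right)} = 2 + H$ ($M{\left(H \right)} = \left(5 + H\right) - 3 = 2 + H$)
$V = \frac{1}{108}$ ($V = \frac{1}{2 + 106} = \frac{1}{108} \approx 0.0092593$)
$\left(M{\left(-3 \right)} + V\right)^{2} = \left(\left(2 - 3\right) + \frac{1}{108}\right)^{2} = \left(-1 + \frac{1}{108}\right)^{2} = \left(- \frac{107}{108}\right)^{2} = \frac{11449}{11664}$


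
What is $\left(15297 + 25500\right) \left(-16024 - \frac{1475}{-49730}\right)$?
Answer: $- \frac{6501997763973}{9946} \approx -6.5373 \cdot 10^{8}$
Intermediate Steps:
$\left(15297 + 25500\right) \left(-16024 - \frac{1475}{-49730}\right) = 40797 \left(-16024 - - \frac{295}{9946}\right) = 40797 \left(-16024 + \frac{295}{9946}\right) = 40797 \left(- \frac{159374409}{9946}\right) = - \frac{6501997763973}{9946}$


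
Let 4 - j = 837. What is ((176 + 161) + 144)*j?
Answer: -400673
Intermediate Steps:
j = -833 (j = 4 - 1*837 = 4 - 837 = -833)
((176 + 161) + 144)*j = ((176 + 161) + 144)*(-833) = (337 + 144)*(-833) = 481*(-833) = -400673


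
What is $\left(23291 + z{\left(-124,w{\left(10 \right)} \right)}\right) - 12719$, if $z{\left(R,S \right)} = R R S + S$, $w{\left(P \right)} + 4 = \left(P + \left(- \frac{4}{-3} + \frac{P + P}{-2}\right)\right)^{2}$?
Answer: $- \frac{212392}{9} \approx -23599.0$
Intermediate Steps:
$w{\left(P \right)} = - \frac{20}{9}$ ($w{\left(P \right)} = -4 + \left(P + \left(- \frac{4}{-3} + \frac{P + P}{-2}\right)\right)^{2} = -4 + \left(P + \left(\left(-4\right) \left(- \frac{1}{3}\right) + 2 P \left(- \frac{1}{2}\right)\right)\right)^{2} = -4 + \left(P - \left(- \frac{4}{3} + P\right)\right)^{2} = -4 + \left(\frac{4}{3}\right)^{2} = -4 + \frac{16}{9} = - \frac{20}{9}$)
$z{\left(R,S \right)} = S + S R^{2}$ ($z{\left(R,S \right)} = R^{2} S + S = S R^{2} + S = S + S R^{2}$)
$\left(23291 + z{\left(-124,w{\left(10 \right)} \right)}\right) - 12719 = \left(23291 - \frac{20 \left(1 + \left(-124\right)^{2}\right)}{9}\right) - 12719 = \left(23291 - \frac{20 \left(1 + 15376\right)}{9}\right) - 12719 = \left(23291 - \frac{307540}{9}\right) - 12719 = - \frac{97921}{9} - 12719 = - \frac{212392}{9}$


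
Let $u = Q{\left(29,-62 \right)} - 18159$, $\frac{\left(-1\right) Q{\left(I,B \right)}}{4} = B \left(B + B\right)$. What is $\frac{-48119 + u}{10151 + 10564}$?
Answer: $- \frac{19406}{4143} \approx -4.684$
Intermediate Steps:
$Q{\left(I,B \right)} = - 8 B^{2}$ ($Q{\left(I,B \right)} = - 4 B \left(B + B\right) = - 4 B 2 B = - 4 \cdot 2 B^{2} = - 8 B^{2}$)
$u = -48911$ ($u = - 8 \left(-62\right)^{2} - 18159 = \left(-8\right) 3844 - 18159 = -30752 - 18159 = -48911$)
$\frac{-48119 + u}{10151 + 10564} = \frac{-48119 - 48911}{10151 + 10564} = - \frac{97030}{20715} = \left(-97030\right) \frac{1}{20715} = - \frac{19406}{4143}$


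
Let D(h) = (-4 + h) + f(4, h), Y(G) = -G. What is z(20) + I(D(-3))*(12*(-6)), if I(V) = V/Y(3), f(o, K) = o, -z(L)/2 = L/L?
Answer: -74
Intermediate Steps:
z(L) = -2 (z(L) = -2*L/L = -2*1 = -2)
D(h) = h (D(h) = (-4 + h) + 4 = h)
I(V) = -V/3 (I(V) = V/((-1*3)) = V/(-3) = V*(-⅓) = -V/3)
z(20) + I(D(-3))*(12*(-6)) = -2 + (-⅓*(-3))*(12*(-6)) = -2 + 1*(-72) = -2 - 72 = -74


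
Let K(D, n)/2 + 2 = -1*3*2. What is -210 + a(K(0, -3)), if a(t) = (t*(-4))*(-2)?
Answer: -338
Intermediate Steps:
K(D, n) = -16 (K(D, n) = -4 + 2*(-1*3*2) = -4 + 2*(-3*2) = -4 + 2*(-6) = -4 - 12 = -16)
a(t) = 8*t (a(t) = -4*t*(-2) = 8*t)
-210 + a(K(0, -3)) = -210 + 8*(-16) = -210 - 128 = -338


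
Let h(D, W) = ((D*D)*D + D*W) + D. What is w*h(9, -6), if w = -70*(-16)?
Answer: 766080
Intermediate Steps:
h(D, W) = D + D**3 + D*W (h(D, W) = (D**2*D + D*W) + D = (D**3 + D*W) + D = D + D**3 + D*W)
w = 1120
w*h(9, -6) = 1120*(9*(1 - 6 + 9**2)) = 1120*(9*(1 - 6 + 81)) = 1120*(9*76) = 1120*684 = 766080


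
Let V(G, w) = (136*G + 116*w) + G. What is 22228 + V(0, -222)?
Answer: -3524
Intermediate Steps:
V(G, w) = 116*w + 137*G (V(G, w) = (116*w + 136*G) + G = 116*w + 137*G)
22228 + V(0, -222) = 22228 + (116*(-222) + 137*0) = 22228 + (-25752 + 0) = 22228 - 25752 = -3524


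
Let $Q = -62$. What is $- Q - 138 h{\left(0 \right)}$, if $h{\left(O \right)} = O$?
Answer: $62$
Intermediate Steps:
$- Q - 138 h{\left(0 \right)} = \left(-1\right) \left(-62\right) - 0 = 62 + 0 = 62$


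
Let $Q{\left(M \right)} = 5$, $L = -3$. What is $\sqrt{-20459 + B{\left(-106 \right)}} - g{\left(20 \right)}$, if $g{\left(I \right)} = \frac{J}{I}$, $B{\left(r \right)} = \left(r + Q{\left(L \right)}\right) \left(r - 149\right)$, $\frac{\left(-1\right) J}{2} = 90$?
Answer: $9 + 4 \sqrt{331} \approx 81.774$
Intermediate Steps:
$J = -180$ ($J = \left(-2\right) 90 = -180$)
$B{\left(r \right)} = \left(-149 + r\right) \left(5 + r\right)$ ($B{\left(r \right)} = \left(r + 5\right) \left(r - 149\right) = \left(5 + r\right) \left(-149 + r\right) = \left(-149 + r\right) \left(5 + r\right)$)
$g{\left(I \right)} = - \frac{180}{I}$
$\sqrt{-20459 + B{\left(-106 \right)}} - g{\left(20 \right)} = \sqrt{-20459 - \left(-14519 - 11236\right)} - - \frac{180}{20} = \sqrt{-20459 + \left(-745 + 11236 + 15264\right)} - \left(-180\right) \frac{1}{20} = \sqrt{-20459 + 25755} - -9 = \sqrt{5296} + 9 = 4 \sqrt{331} + 9 = 9 + 4 \sqrt{331}$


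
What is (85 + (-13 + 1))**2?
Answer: 5329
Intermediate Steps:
(85 + (-13 + 1))**2 = (85 - 12)**2 = 73**2 = 5329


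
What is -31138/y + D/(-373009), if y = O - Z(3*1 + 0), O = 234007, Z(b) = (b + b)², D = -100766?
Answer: 11961567544/87273288739 ≈ 0.13706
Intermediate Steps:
Z(b) = 4*b² (Z(b) = (2*b)² = 4*b²)
y = 233971 (y = 234007 - 4*(3*1 + 0)² = 234007 - 4*(3 + 0)² = 234007 - 4*3² = 234007 - 4*9 = 234007 - 1*36 = 234007 - 36 = 233971)
-31138/y + D/(-373009) = -31138/233971 - 100766/(-373009) = -31138*1/233971 - 100766*(-1/373009) = -31138/233971 + 100766/373009 = 11961567544/87273288739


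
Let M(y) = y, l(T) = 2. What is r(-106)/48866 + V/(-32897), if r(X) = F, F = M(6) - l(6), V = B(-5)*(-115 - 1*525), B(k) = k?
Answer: -78119806/803772401 ≈ -0.097191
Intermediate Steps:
V = 3200 (V = -5*(-115 - 1*525) = -5*(-115 - 525) = -5*(-640) = 3200)
F = 4 (F = 6 - 1*2 = 6 - 2 = 4)
r(X) = 4
r(-106)/48866 + V/(-32897) = 4/48866 + 3200/(-32897) = 4*(1/48866) + 3200*(-1/32897) = 2/24433 - 3200/32897 = -78119806/803772401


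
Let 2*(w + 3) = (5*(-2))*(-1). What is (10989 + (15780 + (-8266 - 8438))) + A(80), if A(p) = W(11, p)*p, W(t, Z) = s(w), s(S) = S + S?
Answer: 10385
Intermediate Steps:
w = 2 (w = -3 + ((5*(-2))*(-1))/2 = -3 + (-10*(-1))/2 = -3 + (1/2)*10 = -3 + 5 = 2)
s(S) = 2*S
W(t, Z) = 4 (W(t, Z) = 2*2 = 4)
A(p) = 4*p
(10989 + (15780 + (-8266 - 8438))) + A(80) = (10989 + (15780 + (-8266 - 8438))) + 4*80 = (10989 + (15780 - 16704)) + 320 = (10989 - 924) + 320 = 10065 + 320 = 10385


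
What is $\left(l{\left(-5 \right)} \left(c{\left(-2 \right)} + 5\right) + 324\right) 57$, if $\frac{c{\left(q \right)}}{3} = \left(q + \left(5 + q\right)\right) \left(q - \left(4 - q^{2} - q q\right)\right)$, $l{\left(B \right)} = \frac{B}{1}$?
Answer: $15333$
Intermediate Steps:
$l{\left(B \right)} = B$ ($l{\left(B \right)} = B 1 = B$)
$c{\left(q \right)} = 3 \left(5 + 2 q\right) \left(-4 + q + 2 q^{2}\right)$ ($c{\left(q \right)} = 3 \left(q + \left(5 + q\right)\right) \left(q - \left(4 - q^{2} - q q\right)\right) = 3 \left(5 + 2 q\right) \left(q + \left(\left(q^{2} + q^{2}\right) - 4\right)\right) = 3 \left(5 + 2 q\right) \left(q + \left(2 q^{2} - 4\right)\right) = 3 \left(5 + 2 q\right) \left(q + \left(-4 + 2 q^{2}\right)\right) = 3 \left(5 + 2 q\right) \left(-4 + q + 2 q^{2}\right)$)
$\left(l{\left(-5 \right)} \left(c{\left(-2 \right)} + 5\right) + 324\right) 57 = \left(- 5 \left(\left(-60 - -18 + 12 \left(-2\right)^{3} + 36 \left(-2\right)^{2}\right) + 5\right) + 324\right) 57 = \left(- 5 \left(\left(-60 + 18 + 12 \left(-8\right) + 36 \cdot 4\right) + 5\right) + 324\right) 57 = \left(- 5 \left(\left(-60 + 18 - 96 + 144\right) + 5\right) + 324\right) 57 = \left(- 5 \left(6 + 5\right) + 324\right) 57 = \left(\left(-5\right) 11 + 324\right) 57 = \left(-55 + 324\right) 57 = 269 \cdot 57 = 15333$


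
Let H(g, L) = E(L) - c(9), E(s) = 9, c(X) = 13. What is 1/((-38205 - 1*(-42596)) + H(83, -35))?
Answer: 1/4387 ≈ 0.00022795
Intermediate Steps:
H(g, L) = -4 (H(g, L) = 9 - 1*13 = 9 - 13 = -4)
1/((-38205 - 1*(-42596)) + H(83, -35)) = 1/((-38205 - 1*(-42596)) - 4) = 1/((-38205 + 42596) - 4) = 1/(4391 - 4) = 1/4387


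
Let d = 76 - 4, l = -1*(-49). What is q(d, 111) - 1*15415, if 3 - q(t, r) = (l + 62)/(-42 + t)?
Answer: -154157/10 ≈ -15416.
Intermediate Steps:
l = 49
d = 72
q(t, r) = 3 - 111/(-42 + t) (q(t, r) = 3 - (49 + 62)/(-42 + t) = 3 - 111/(-42 + t))
q(d, 111) - 1*15415 = 3*(-79 + 72)/(-42 + 72) - 1*15415 = 3*(-7)/30 - 15415 = 3*(1/30)*(-7) - 15415 = -7/10 - 15415 = -154157/10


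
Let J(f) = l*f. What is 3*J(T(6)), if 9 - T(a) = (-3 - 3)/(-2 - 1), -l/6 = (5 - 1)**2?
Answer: -2016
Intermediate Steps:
l = -96 (l = -6*(5 - 1)**2 = -6*4**2 = -6*16 = -96)
T(a) = 7 (T(a) = 9 - (-3 - 3)/(-2 - 1) = 9 - (-6)/(-3) = 9 - (-6)*(-1)/3 = 9 - 1*2 = 9 - 2 = 7)
J(f) = -96*f
3*J(T(6)) = 3*(-96*7) = 3*(-672) = -2016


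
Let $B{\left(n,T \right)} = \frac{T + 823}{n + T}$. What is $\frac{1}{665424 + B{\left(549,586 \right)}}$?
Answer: $\frac{1135}{755257649} \approx 1.5028 \cdot 10^{-6}$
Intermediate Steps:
$B{\left(n,T \right)} = \frac{823 + T}{T + n}$
$\frac{1}{665424 + B{\left(549,586 \right)}} = \frac{1}{665424 + \frac{823 + 586}{586 + 549}} = \frac{1}{665424 + \frac{1}{1135} \cdot 1409} = \frac{1}{665424 + \frac{1409}{1135}} = \frac{1}{\frac{755257649}{1135}} = \frac{1135}{755257649}$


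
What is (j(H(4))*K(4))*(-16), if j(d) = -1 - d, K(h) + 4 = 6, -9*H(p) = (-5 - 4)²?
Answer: -256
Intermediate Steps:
H(p) = -9 (H(p) = -(-5 - 4)²/9 = -⅑*(-9)² = -⅑*81 = -9)
K(h) = 2 (K(h) = -4 + 6 = 2)
(j(H(4))*K(4))*(-16) = ((-1 - 1*(-9))*2)*(-16) = ((-1 + 9)*2)*(-16) = (8*2)*(-16) = 16*(-16) = -256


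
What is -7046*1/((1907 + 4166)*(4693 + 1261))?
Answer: -271/1390717 ≈ -0.00019486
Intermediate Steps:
-7046*1/((1907 + 4166)*(4693 + 1261)) = -7046/(6073*5954) = -7046/36158642 = -7046*1/36158642 = -271/1390717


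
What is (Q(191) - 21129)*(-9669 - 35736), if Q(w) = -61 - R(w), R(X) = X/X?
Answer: 962177355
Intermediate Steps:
R(X) = 1
Q(w) = -62 (Q(w) = -61 - 1*1 = -61 - 1 = -62)
(Q(191) - 21129)*(-9669 - 35736) = (-62 - 21129)*(-9669 - 35736) = -21191*(-45405) = 962177355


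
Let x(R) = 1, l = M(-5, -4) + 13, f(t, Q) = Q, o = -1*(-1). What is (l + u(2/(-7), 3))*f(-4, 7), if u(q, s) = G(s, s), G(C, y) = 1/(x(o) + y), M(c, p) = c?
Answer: 231/4 ≈ 57.750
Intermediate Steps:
o = 1
l = 8 (l = -5 + 13 = 8)
G(C, y) = 1/(1 + y)
u(q, s) = 1/(1 + s)
(l + u(2/(-7), 3))*f(-4, 7) = (8 + 1/(1 + 3))*7 = (8 + 1/4)*7 = (8 + ¼)*7 = (33/4)*7 = 231/4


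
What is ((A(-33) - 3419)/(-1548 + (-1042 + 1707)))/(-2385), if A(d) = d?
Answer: -3452/2105955 ≈ -0.0016392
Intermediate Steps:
((A(-33) - 3419)/(-1548 + (-1042 + 1707)))/(-2385) = ((-33 - 3419)/(-1548 + (-1042 + 1707)))/(-2385) = -3452/(-1548 + 665)*(-1/2385) = -3452/(-883)*(-1/2385) = -3452*(-1/883)*(-1/2385) = (3452/883)*(-1/2385) = -3452/2105955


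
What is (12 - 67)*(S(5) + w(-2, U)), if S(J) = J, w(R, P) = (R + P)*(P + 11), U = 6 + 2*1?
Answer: -6545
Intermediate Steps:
U = 8 (U = 6 + 2 = 8)
w(R, P) = (11 + P)*(P + R) (w(R, P) = (P + R)*(11 + P) = (11 + P)*(P + R))
(12 - 67)*(S(5) + w(-2, U)) = (12 - 67)*(5 + (8² + 11*8 + 11*(-2) + 8*(-2))) = -55*(5 + (64 + 88 - 22 - 16)) = -55*(5 + 114) = -55*119 = -6545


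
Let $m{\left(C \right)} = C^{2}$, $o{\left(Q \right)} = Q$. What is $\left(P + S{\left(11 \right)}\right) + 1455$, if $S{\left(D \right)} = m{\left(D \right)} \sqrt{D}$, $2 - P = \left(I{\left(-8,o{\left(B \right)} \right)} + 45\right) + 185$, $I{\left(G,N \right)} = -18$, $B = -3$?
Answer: $1245 + 121 \sqrt{11} \approx 1646.3$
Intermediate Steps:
$P = -210$ ($P = 2 - \left(\left(-18 + 45\right) + 185\right) = 2 - \left(27 + 185\right) = 2 - 212 = -210$)
$S{\left(D \right)} = D^{\frac{5}{2}}$ ($S{\left(D \right)} = D^{2} \sqrt{D} = D^{\frac{5}{2}}$)
$\left(P + S{\left(11 \right)}\right) + 1455 = \left(-210 + 11^{\frac{5}{2}}\right) + 1455 = \left(-210 + 121 \sqrt{11}\right) + 1455 = 1245 + 121 \sqrt{11}$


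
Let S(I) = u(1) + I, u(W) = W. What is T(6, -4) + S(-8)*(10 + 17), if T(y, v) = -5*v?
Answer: -169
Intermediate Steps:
S(I) = 1 + I
T(6, -4) + S(-8)*(10 + 17) = -5*(-4) + (1 - 8)*(10 + 17) = 20 - 7*27 = 20 - 189 = -169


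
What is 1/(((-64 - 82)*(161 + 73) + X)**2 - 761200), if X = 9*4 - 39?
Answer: 1/1166622689 ≈ 8.5717e-10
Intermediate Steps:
X = -3 (X = 36 - 39 = -3)
1/(((-64 - 82)*(161 + 73) + X)**2 - 761200) = 1/(((-64 - 82)*(161 + 73) - 3)**2 - 761200) = 1/((-146*234 - 3)**2 - 761200) = 1/((-34164 - 3)**2 - 761200) = 1/((-34167)**2 - 761200) = 1/(1167383889 - 761200) = 1/1166622689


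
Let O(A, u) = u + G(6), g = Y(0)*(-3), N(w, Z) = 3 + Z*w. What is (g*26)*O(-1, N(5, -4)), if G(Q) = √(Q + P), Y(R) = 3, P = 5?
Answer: 3978 - 234*√11 ≈ 3201.9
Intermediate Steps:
G(Q) = √(5 + Q) (G(Q) = √(Q + 5) = √(5 + Q))
g = -9 (g = 3*(-3) = -9)
O(A, u) = u + √11 (O(A, u) = u + √(5 + 6) = u + √11)
(g*26)*O(-1, N(5, -4)) = (-9*26)*((3 - 4*5) + √11) = -234*((3 - 20) + √11) = -234*(-17 + √11) = 3978 - 234*√11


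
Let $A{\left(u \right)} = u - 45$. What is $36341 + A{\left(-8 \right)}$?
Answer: $36288$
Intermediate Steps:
$A{\left(u \right)} = -45 + u$ ($A{\left(u \right)} = u - 45 = -45 + u$)
$36341 + A{\left(-8 \right)} = 36341 - 53 = 36288$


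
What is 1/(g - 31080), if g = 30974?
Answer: -1/106 ≈ -0.0094340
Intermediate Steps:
1/(g - 31080) = 1/(30974 - 31080) = 1/(-106) = -1/106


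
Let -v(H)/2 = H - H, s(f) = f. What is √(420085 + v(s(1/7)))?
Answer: √420085 ≈ 648.14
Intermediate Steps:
v(H) = 0 (v(H) = -2*(H - H) = -2*0 = 0)
√(420085 + v(s(1/7))) = √(420085 + 0) = √420085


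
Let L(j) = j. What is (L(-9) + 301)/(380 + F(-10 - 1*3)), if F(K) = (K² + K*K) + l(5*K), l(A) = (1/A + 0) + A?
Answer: 4745/10611 ≈ 0.44718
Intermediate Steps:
l(A) = A + 1/A (l(A) = 1/A + A = A + 1/A)
F(K) = 2*K² + 5*K + 1/(5*K) (F(K) = (K² + K*K) + (5*K + 1/(5*K)) = (K² + K²) + (5*K + 1/(5*K)) = 2*K² + (5*K + 1/(5*K)) = 2*K² + 5*K + 1/(5*K))
(L(-9) + 301)/(380 + F(-10 - 1*3)) = (-9 + 301)/(380 + (2*(-10 - 1*3)² + 5*(-10 - 1*3) + 1/(5*(-10 - 1*3)))) = 292/(380 + (2*(-10 - 3)² + 5*(-10 - 3) + 1/(5*(-10 - 3)))) = 292/(380 + (2*(-13)² + 5*(-13) + (⅕)/(-13))) = 292/(380 + (2*169 - 65 + (⅕)*(-1/13))) = 292/(380 + (338 - 65 - 1/65)) = 292/(380 + 17744/65) = 292/(42444/65) = 292*(65/42444) = 4745/10611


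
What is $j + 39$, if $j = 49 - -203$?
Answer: $291$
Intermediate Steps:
$j = 252$ ($j = 49 + 203 = 252$)
$j + 39 = 252 + 39 = 291$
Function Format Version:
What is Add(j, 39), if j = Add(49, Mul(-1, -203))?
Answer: 291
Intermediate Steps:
j = 252 (j = Add(49, 203) = 252)
Add(j, 39) = Add(252, 39) = 291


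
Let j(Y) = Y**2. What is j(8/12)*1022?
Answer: 4088/9 ≈ 454.22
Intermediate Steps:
j(8/12)*1022 = (8/12)**2*1022 = (8*(1/12))**2*1022 = (2/3)**2*1022 = (4/9)*1022 = 4088/9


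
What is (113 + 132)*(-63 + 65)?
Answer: 490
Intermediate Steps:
(113 + 132)*(-63 + 65) = 245*2 = 490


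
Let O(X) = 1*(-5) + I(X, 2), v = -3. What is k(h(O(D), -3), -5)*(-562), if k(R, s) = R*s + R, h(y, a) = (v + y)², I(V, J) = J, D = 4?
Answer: 80928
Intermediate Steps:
O(X) = -3 (O(X) = 1*(-5) + 2 = -5 + 2 = -3)
h(y, a) = (-3 + y)²
k(R, s) = R + R*s
k(h(O(D), -3), -5)*(-562) = ((-3 - 3)²*(1 - 5))*(-562) = ((-6)²*(-4))*(-562) = (36*(-4))*(-562) = -144*(-562) = 80928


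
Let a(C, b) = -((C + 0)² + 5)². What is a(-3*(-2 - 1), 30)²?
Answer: 54700816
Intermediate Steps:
a(C, b) = -(5 + C²)² (a(C, b) = -(C² + 5)² = -(5 + C²)²)
a(-3*(-2 - 1), 30)² = (-(5 + (-3*(-2 - 1))²)²)² = (-(5 + (-3*(-3))²)²)² = (-(5 + 9²)²)² = (-(5 + 81)²)² = (-1*86²)² = (-1*7396)² = (-7396)² = 54700816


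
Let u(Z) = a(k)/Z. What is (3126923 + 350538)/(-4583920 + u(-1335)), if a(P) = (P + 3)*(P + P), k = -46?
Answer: -4642410435/6119537156 ≈ -0.75862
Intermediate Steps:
a(P) = 2*P*(3 + P) (a(P) = (3 + P)*(2*P) = 2*P*(3 + P))
u(Z) = 3956/Z (u(Z) = (2*(-46)*(3 - 46))/Z = (2*(-46)*(-43))/Z = 3956/Z)
(3126923 + 350538)/(-4583920 + u(-1335)) = (3126923 + 350538)/(-4583920 + 3956/(-1335)) = 3477461/(-4583920 + 3956*(-1/1335)) = 3477461/(-4583920 - 3956/1335) = 3477461/(-6119537156/1335) = 3477461*(-1335/6119537156) = -4642410435/6119537156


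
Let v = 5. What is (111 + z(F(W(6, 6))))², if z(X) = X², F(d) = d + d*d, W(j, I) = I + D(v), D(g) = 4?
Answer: 149108521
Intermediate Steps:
W(j, I) = 4 + I (W(j, I) = I + 4 = 4 + I)
F(d) = d + d²
(111 + z(F(W(6, 6))))² = (111 + ((4 + 6)*(1 + (4 + 6)))²)² = (111 + (10*(1 + 10))²)² = (111 + (10*11)²)² = (111 + 110²)² = (111 + 12100)² = 12211² = 149108521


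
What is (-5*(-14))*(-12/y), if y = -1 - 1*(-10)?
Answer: -280/3 ≈ -93.333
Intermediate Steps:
y = 9 (y = -1 + 10 = 9)
(-5*(-14))*(-12/y) = (-5*(-14))*(-12/9) = 70*(-12*⅑) = 70*(-4/3) = -280/3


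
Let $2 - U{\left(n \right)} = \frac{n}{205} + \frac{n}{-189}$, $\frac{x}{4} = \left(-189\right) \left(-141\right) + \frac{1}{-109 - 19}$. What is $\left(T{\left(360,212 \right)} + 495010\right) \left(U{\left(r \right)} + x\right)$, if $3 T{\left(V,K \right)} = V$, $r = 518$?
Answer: $\frac{934838619304969}{17712} \approx 5.278 \cdot 10^{10}$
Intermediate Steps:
$T{\left(V,K \right)} = \frac{V}{3}$
$x = \frac{3411071}{32}$ ($x = 4 \left(\left(-189\right) \left(-141\right) + \frac{1}{-109 - 19}\right) = 4 \left(26649 + \frac{1}{-128}\right) = 4 \left(26649 - \frac{1}{128}\right) = 4 \cdot \frac{3411071}{128} = \frac{3411071}{32} \approx 1.066 \cdot 10^{5}$)
$U{\left(n \right)} = 2 + \frac{16 n}{38745}$ ($U{\left(n \right)} = 2 - \left(\frac{n}{205} + \frac{n}{-189}\right) = 2 - \left(n \frac{1}{205} + n \left(- \frac{1}{189}\right)\right) = 2 - \left(\frac{n}{205} - \frac{n}{189}\right) = 2 - - \frac{16 n}{38745} = 2 + \frac{16 n}{38745}$)
$\left(T{\left(360,212 \right)} + 495010\right) \left(U{\left(r \right)} + x\right) = \left(\frac{1}{3} \cdot 360 + 495010\right) \left(\left(2 + \frac{16}{38745} \cdot 518\right) + \frac{3411071}{32}\right) = \left(120 + 495010\right) \left(\left(2 + \frac{1184}{5535}\right) + \frac{3411071}{32}\right) = 495130 \left(\frac{12254}{5535} + \frac{3411071}{32}\right) = 495130 \cdot \frac{18880670113}{177120} = \frac{934838619304969}{17712}$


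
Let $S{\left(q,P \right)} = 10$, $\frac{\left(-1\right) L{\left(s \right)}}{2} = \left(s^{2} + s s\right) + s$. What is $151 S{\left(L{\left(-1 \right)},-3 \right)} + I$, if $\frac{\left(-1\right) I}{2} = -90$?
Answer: $1690$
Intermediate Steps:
$I = 180$ ($I = \left(-2\right) \left(-90\right) = 180$)
$L{\left(s \right)} = - 4 s^{2} - 2 s$ ($L{\left(s \right)} = - 2 \left(\left(s^{2} + s s\right) + s\right) = - 2 \left(\left(s^{2} + s^{2}\right) + s\right) = - 2 \left(2 s^{2} + s\right) = - 2 \left(s + 2 s^{2}\right) = - 4 s^{2} - 2 s$)
$151 S{\left(L{\left(-1 \right)},-3 \right)} + I = 151 \cdot 10 + 180 = 1510 + 180 = 1690$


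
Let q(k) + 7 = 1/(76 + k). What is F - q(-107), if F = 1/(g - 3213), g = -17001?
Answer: 4406621/626634 ≈ 7.0322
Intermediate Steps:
q(k) = -7 + 1/(76 + k)
F = -1/20214 (F = 1/(-17001 - 3213) = 1/(-20214) = -1/20214 ≈ -4.9471e-5)
F - q(-107) = -1/20214 - (-531 - 7*(-107))/(76 - 107) = -1/20214 - (-531 + 749)/(-31) = -1/20214 - (-1)*218/31 = -1/20214 - 1*(-218/31) = -1/20214 + 218/31 = 4406621/626634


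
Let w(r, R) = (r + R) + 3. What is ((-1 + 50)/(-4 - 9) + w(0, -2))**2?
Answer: 1296/169 ≈ 7.6686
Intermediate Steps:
w(r, R) = 3 + R + r (w(r, R) = (R + r) + 3 = 3 + R + r)
((-1 + 50)/(-4 - 9) + w(0, -2))**2 = ((-1 + 50)/(-4 - 9) + (3 - 2 + 0))**2 = (49/(-13) + 1)**2 = (49*(-1/13) + 1)**2 = (-49/13 + 1)**2 = (-36/13)**2 = 1296/169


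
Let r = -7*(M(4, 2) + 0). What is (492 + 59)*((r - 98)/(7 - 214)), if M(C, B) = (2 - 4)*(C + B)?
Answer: 7714/207 ≈ 37.266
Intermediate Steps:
M(C, B) = -2*B - 2*C (M(C, B) = -2*(B + C) = -2*B - 2*C)
r = 84 (r = -7*((-2*2 - 2*4) + 0) = -7*((-4 - 8) + 0) = -7*(-12 + 0) = -7*(-12) = 84)
(492 + 59)*((r - 98)/(7 - 214)) = (492 + 59)*((84 - 98)/(7 - 214)) = 551*(-14/(-207)) = 551*(-14*(-1/207)) = 551*(14/207) = 7714/207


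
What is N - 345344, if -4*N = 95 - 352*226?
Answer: -1301919/4 ≈ -3.2548e+5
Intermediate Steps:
N = 79457/4 (N = -(95 - 352*226)/4 = -(95 - 79552)/4 = -¼*(-79457) = 79457/4 ≈ 19864.)
N - 345344 = 79457/4 - 345344 = -1301919/4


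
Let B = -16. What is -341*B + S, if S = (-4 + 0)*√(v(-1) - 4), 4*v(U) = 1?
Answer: 5456 - 2*I*√15 ≈ 5456.0 - 7.746*I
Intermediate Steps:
v(U) = ¼ (v(U) = (¼)*1 = ¼)
S = -2*I*√15 (S = (-4 + 0)*√(¼ - 4) = -2*I*√15 ≈ -7.746*I)
-341*B + S = -341*(-16) - 2*I*√15 = 5456 - 2*I*√15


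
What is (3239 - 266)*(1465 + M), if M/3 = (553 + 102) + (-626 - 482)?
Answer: 315138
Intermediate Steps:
M = -1359 (M = 3*((553 + 102) + (-626 - 482)) = 3*(655 - 1108) = 3*(-453) = -1359)
(3239 - 266)*(1465 + M) = (3239 - 266)*(1465 - 1359) = 2973*106 = 315138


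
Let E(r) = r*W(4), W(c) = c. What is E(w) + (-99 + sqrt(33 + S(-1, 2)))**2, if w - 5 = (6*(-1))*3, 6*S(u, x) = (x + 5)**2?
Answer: 58741/6 - 33*sqrt(1482) ≈ 8519.8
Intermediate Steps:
S(u, x) = (5 + x)**2/6 (S(u, x) = (x + 5)**2/6 = (5 + x)**2/6)
w = -13 (w = 5 + (6*(-1))*3 = 5 - 6*3 = 5 - 18 = -13)
E(r) = 4*r (E(r) = r*4 = 4*r)
E(w) + (-99 + sqrt(33 + S(-1, 2)))**2 = 4*(-13) + (-99 + sqrt(33 + (5 + 2)**2/6))**2 = -52 + (-99 + sqrt(33 + (1/6)*7**2))**2 = -52 + (-99 + sqrt(33 + (1/6)*49))**2 = -52 + (-99 + sqrt(33 + 49/6))**2 = -52 + (-99 + sqrt(247/6))**2 = -52 + (-99 + sqrt(1482)/6)**2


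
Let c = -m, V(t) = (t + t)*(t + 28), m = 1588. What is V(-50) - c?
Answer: 3788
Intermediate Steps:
V(t) = 2*t*(28 + t) (V(t) = (2*t)*(28 + t) = 2*t*(28 + t))
c = -1588 (c = -1*1588 = -1588)
V(-50) - c = 2*(-50)*(28 - 50) - 1*(-1588) = 2*(-50)*(-22) + 1588 = 2200 + 1588 = 3788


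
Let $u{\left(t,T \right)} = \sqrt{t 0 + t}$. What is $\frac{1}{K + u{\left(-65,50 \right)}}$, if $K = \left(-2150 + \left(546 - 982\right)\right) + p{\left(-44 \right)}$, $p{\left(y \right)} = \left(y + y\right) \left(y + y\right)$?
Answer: $\frac{5158}{26605029} - \frac{i \sqrt{65}}{26605029} \approx 0.00019387 - 3.0303 \cdot 10^{-7} i$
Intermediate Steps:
$u{\left(t,T \right)} = \sqrt{t}$ ($u{\left(t,T \right)} = \sqrt{0 + t} = \sqrt{t}$)
$p{\left(y \right)} = 4 y^{2}$ ($p{\left(y \right)} = 2 y 2 y = 4 y^{2}$)
$K = 5158$ ($K = \left(-2150 + \left(546 - 982\right)\right) + 4 \left(-44\right)^{2} = \left(-2150 - 436\right) + 4 \cdot 1936 = -2586 + 7744 = 5158$)
$\frac{1}{K + u{\left(-65,50 \right)}} = \frac{1}{5158 + \sqrt{-65}} = \frac{1}{5158 + i \sqrt{65}}$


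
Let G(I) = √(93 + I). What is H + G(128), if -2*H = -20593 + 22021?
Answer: -714 + √221 ≈ -699.13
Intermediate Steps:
H = -714 (H = -(-20593 + 22021)/2 = -½*1428 = -714)
H + G(128) = -714 + √(93 + 128) = -714 + √221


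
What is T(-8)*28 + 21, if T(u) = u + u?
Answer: -427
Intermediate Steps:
T(u) = 2*u
T(-8)*28 + 21 = (2*(-8))*28 + 21 = -16*28 + 21 = -448 + 21 = -427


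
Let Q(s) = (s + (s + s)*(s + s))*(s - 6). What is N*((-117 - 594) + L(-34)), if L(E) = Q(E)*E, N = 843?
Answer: 5261743827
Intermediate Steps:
Q(s) = (-6 + s)*(s + 4*s²) (Q(s) = (s + (2*s)*(2*s))*(-6 + s) = (s + 4*s²)*(-6 + s) = (-6 + s)*(s + 4*s²))
L(E) = E²*(-6 - 23*E + 4*E²) (L(E) = (E*(-6 - 23*E + 4*E²))*E = E²*(-6 - 23*E + 4*E²))
N*((-117 - 594) + L(-34)) = 843*((-117 - 594) + (-34)²*(-6 - 23*(-34) + 4*(-34)²)) = 843*(-711 + 1156*(-6 + 782 + 4*1156)) = 843*(-711 + 1156*(-6 + 782 + 4624)) = 843*(-711 + 1156*5400) = 843*(-711 + 6242400) = 843*6241689 = 5261743827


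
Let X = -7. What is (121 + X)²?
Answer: 12996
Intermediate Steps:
(121 + X)² = (121 - 7)² = 114² = 12996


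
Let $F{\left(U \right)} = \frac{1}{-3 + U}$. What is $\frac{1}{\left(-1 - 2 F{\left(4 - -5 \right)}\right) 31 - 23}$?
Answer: $- \frac{3}{193} \approx -0.015544$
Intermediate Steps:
$\frac{1}{\left(-1 - 2 F{\left(4 - -5 \right)}\right) 31 - 23} = \frac{1}{\left(-1 - \frac{2}{-3 + \left(4 - -5\right)}\right) 31 - 23} = \frac{1}{\left(-1 - \frac{2}{-3 + \left(4 + 5\right)}\right) 31 - 23} = \frac{1}{\left(-1 - \frac{2}{-3 + 9}\right) 31 - 23} = \frac{1}{\left(-1 - \frac{2}{6}\right) 31 - 23} = \frac{1}{\left(-1 - \frac{1}{3}\right) 31 - 23} = \frac{1}{\left(- \frac{4}{3}\right) 31 - 23} = \frac{1}{- \frac{124}{3} - 23} = \frac{1}{- \frac{193}{3}} = - \frac{3}{193}$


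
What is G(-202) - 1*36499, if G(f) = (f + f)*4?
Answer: -38115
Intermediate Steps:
G(f) = 8*f (G(f) = (2*f)*4 = 8*f)
G(-202) - 1*36499 = 8*(-202) - 1*36499 = -1616 - 36499 = -38115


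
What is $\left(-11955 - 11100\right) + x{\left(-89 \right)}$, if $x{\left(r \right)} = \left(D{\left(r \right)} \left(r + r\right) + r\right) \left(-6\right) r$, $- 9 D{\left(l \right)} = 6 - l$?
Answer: $\frac{2798237}{3} \approx 9.3275 \cdot 10^{5}$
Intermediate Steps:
$D{\left(l \right)} = - \frac{2}{3} + \frac{l}{9}$ ($D{\left(l \right)} = - \frac{6 - l}{9} = - \frac{2}{3} + \frac{l}{9}$)
$x{\left(r \right)} = r \left(- 6 r - 12 r \left(- \frac{2}{3} + \frac{r}{9}\right)\right)$ ($x{\left(r \right)} = \left(\left(- \frac{2}{3} + \frac{r}{9}\right) \left(r + r\right) + r\right) \left(-6\right) r = \left(\left(- \frac{2}{3} + \frac{r}{9}\right) 2 r + r\right) \left(-6\right) r = \left(2 r \left(- \frac{2}{3} + \frac{r}{9}\right) + r\right) \left(-6\right) r = \left(r + 2 r \left(- \frac{2}{3} + \frac{r}{9}\right)\right) \left(-6\right) r = \left(- 6 r - 12 r \left(- \frac{2}{3} + \frac{r}{9}\right)\right) r = r \left(- 6 r - 12 r \left(- \frac{2}{3} + \frac{r}{9}\right)\right)$)
$\left(-11955 - 11100\right) + x{\left(-89 \right)} = \left(-11955 - 11100\right) + \left(-89\right)^{2} \left(2 - - \frac{356}{3}\right) = -23055 + 7921 \left(2 + \frac{356}{3}\right) = -23055 + 7921 \cdot \frac{362}{3} = -23055 + \frac{2867402}{3} = \frac{2798237}{3}$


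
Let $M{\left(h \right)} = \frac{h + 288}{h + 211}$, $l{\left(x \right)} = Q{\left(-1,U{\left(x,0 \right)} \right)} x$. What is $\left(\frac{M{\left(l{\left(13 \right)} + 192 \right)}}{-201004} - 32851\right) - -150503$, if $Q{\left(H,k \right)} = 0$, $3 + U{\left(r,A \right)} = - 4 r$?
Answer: $\frac{2382588652636}{20251153} \approx 1.1765 \cdot 10^{5}$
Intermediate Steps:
$U{\left(r,A \right)} = -3 - 4 r$
$l{\left(x \right)} = 0$ ($l{\left(x \right)} = 0 x = 0$)
$M{\left(h \right)} = \frac{288 + h}{211 + h}$
$\left(\frac{M{\left(l{\left(13 \right)} + 192 \right)}}{-201004} - 32851\right) - -150503 = \left(\frac{\frac{1}{211 + \left(0 + 192\right)} \left(288 + \left(0 + 192\right)\right)}{-201004} - 32851\right) - -150503 = \left(\frac{288 + 192}{211 + 192} \left(- \frac{1}{201004}\right) - 32851\right) + 150503 = \left(\frac{1}{403} \cdot 480 \left(- \frac{1}{201004}\right) - 32851\right) + 150503 = \left(\frac{480}{403} \left(- \frac{1}{201004}\right) - 32851\right) + 150503 = \left(- \frac{120}{20251153} - 32851\right) + 150503 = - \frac{665270627323}{20251153} + 150503 = \frac{2382588652636}{20251153}$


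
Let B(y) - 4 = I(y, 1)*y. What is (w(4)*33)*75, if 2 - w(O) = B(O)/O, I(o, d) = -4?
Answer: 12375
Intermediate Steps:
B(y) = 4 - 4*y
w(O) = 2 - (4 - 4*O)/O
(w(4)*33)*75 = ((6 - 4/4)*33)*75 = ((6 - 4*1/4)*33)*75 = ((6 - 1)*33)*75 = (5*33)*75 = 165*75 = 12375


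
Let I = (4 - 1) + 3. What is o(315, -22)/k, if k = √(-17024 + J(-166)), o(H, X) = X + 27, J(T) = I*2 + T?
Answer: -5*I*√17178/17178 ≈ -0.038149*I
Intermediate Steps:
I = 6 (I = 3 + 3 = 6)
J(T) = 12 + T (J(T) = 6*2 + T = 12 + T)
o(H, X) = 27 + X
k = I*√17178 (k = √(-17024 + (12 - 166)) = √(-17024 - 154) = √(-17178) = I*√17178 ≈ 131.06*I)
o(315, -22)/k = (27 - 22)/((I*√17178)) = 5*(-I*√17178/17178) = -5*I*√17178/17178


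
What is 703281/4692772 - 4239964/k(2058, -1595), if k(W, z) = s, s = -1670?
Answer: 9949179409739/3918464620 ≈ 2539.1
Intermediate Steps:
k(W, z) = -1670
703281/4692772 - 4239964/k(2058, -1595) = 703281/4692772 - 4239964/(-1670) = 703281*(1/4692772) - 4239964*(-1/1670) = 703281/4692772 + 2119982/835 = 9949179409739/3918464620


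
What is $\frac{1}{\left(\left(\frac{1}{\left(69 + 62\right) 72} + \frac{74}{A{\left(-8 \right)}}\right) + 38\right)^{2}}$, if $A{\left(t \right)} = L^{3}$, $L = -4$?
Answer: $\frac{1423401984}{1932225102025} \approx 0.00073666$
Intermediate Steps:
$A{\left(t \right)} = -64$ ($A{\left(t \right)} = \left(-4\right)^{3} = -64$)
$\frac{1}{\left(\left(\frac{1}{\left(69 + 62\right) 72} + \frac{74}{A{\left(-8 \right)}}\right) + 38\right)^{2}} = \frac{1}{\left(\left(\frac{1}{\left(69 + 62\right) 72} + \frac{74}{-64}\right) + 38\right)^{2}} = \frac{1}{\left(\left(\frac{1}{131} \cdot \frac{1}{72} + 74 \left(- \frac{1}{64}\right)\right) + 38\right)^{2}} = \frac{1}{\left(\left(\frac{1}{131} \cdot \frac{1}{72} - \frac{37}{32}\right) + 38\right)^{2}} = \frac{1}{\left(\left(\frac{1}{9432} - \frac{37}{32}\right) + 38\right)^{2}} = \frac{1}{\left(- \frac{43619}{37728} + 38\right)^{2}} = \frac{1}{\left(\frac{1390045}{37728}\right)^{2}} = \frac{1}{\frac{1932225102025}{1423401984}} = \frac{1423401984}{1932225102025}$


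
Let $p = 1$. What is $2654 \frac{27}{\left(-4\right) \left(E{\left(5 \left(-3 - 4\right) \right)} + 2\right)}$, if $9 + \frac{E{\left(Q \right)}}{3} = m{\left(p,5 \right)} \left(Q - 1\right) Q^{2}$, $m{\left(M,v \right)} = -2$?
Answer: $- \frac{35829}{529150} \approx -0.067711$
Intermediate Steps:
$E{\left(Q \right)} = -27 + 3 Q^{2} \left(2 - 2 Q\right)$ ($E{\left(Q \right)} = -27 + 3 - 2 \left(Q - 1\right) Q^{2} = -27 + 3 - 2 \left(-1 + Q\right) Q^{2} = -27 + 3 \left(2 - 2 Q\right) Q^{2} = -27 + 3 Q^{2} \left(2 - 2 Q\right)$)
$2654 \frac{27}{\left(-4\right) \left(E{\left(5 \left(-3 - 4\right) \right)} + 2\right)} = 2654 \frac{27}{\left(-4\right) \left(\left(-27 - 6 \left(5 \left(-3 - 4\right)\right)^{3} + 6 \left(5 \left(-3 - 4\right)\right)^{2}\right) + 2\right)} = 2654 \frac{27}{\left(-4\right) \left(\left(-27 - 6 \left(5 \left(-7\right)\right)^{3} + 6 \left(5 \left(-7\right)\right)^{2}\right) + 2\right)} = 2654 \frac{27}{\left(-4\right) \left(\left(-27 - 6 \left(-35\right)^{3} + 6 \left(-35\right)^{2}\right) + 2\right)} = 2654 \frac{27}{\left(-4\right) \left(\left(-27 - -257250 + 6 \cdot 1225\right) + 2\right)} = 2654 \frac{27}{\left(-4\right) \left(\left(-27 + 257250 + 7350\right) + 2\right)} = 2654 \frac{27}{\left(-4\right) \left(264573 + 2\right)} = 2654 \frac{27}{\left(-4\right) 264575} = 2654 \frac{27}{-1058300} = 2654 \cdot 27 \left(- \frac{1}{1058300}\right) = 2654 \left(- \frac{27}{1058300}\right) = - \frac{35829}{529150}$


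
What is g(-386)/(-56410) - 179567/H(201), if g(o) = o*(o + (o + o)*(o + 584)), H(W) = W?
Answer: -11009404141/5669205 ≈ -1942.0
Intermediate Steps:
g(o) = o*(o + 2*o*(584 + o)) (g(o) = o*(o + (2*o)*(584 + o)) = o*(o + 2*o*(584 + o)))
g(-386)/(-56410) - 179567/H(201) = ((-386)²*(1169 + 2*(-386)))/(-56410) - 179567/201 = (148996*(1169 - 772))*(-1/56410) - 179567*1/201 = (148996*397)*(-1/56410) - 179567/201 = 59151412*(-1/56410) - 179567/201 = -29575706/28205 - 179567/201 = -11009404141/5669205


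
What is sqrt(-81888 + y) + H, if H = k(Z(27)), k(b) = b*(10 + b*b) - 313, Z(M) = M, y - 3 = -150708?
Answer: 19640 + I*sqrt(232593) ≈ 19640.0 + 482.28*I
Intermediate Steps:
y = -150705 (y = 3 - 150708 = -150705)
k(b) = -313 + b*(10 + b**2) (k(b) = b*(10 + b**2) - 313 = -313 + b*(10 + b**2))
H = 19640 (H = -313 + 27**3 + 10*27 = -313 + 19683 + 270 = 19640)
sqrt(-81888 + y) + H = sqrt(-81888 - 150705) + 19640 = sqrt(-232593) + 19640 = I*sqrt(232593) + 19640 = 19640 + I*sqrt(232593)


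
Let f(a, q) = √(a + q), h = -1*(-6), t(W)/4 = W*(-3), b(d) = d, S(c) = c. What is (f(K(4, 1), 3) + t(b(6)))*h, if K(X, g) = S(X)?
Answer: -432 + 6*√7 ≈ -416.13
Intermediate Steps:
K(X, g) = X
t(W) = -12*W (t(W) = 4*(W*(-3)) = 4*(-3*W) = -12*W)
h = 6
(f(K(4, 1), 3) + t(b(6)))*h = (√(4 + 3) - 12*6)*6 = (√7 - 72)*6 = (-72 + √7)*6 = -432 + 6*√7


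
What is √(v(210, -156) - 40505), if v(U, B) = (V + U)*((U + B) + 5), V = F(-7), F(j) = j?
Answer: 4*I*√1783 ≈ 168.9*I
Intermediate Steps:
V = -7
v(U, B) = (-7 + U)*(5 + B + U) (v(U, B) = (-7 + U)*((U + B) + 5) = (-7 + U)*((B + U) + 5) = (-7 + U)*(5 + B + U))
√(v(210, -156) - 40505) = √((-35 + 210² - 7*(-156) - 2*210 - 156*210) - 40505) = √((-35 + 44100 + 1092 - 420 - 32760) - 40505) = √(11977 - 40505) = √(-28528) = 4*I*√1783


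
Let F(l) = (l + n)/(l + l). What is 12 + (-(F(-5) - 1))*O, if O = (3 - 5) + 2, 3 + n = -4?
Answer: 12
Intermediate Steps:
n = -7 (n = -3 - 4 = -7)
F(l) = (-7 + l)/(2*l) (F(l) = (l - 7)/(l + l) = (-7 + l)/((2*l)) = (-7 + l)*(1/(2*l)) = (-7 + l)/(2*l))
O = 0 (O = -2 + 2 = 0)
12 + (-(F(-5) - 1))*O = 12 - ((½)*(-7 - 5)/(-5) - 1)*0 = 12 - ((½)*(-⅕)*(-12) - 1)*0 = 12 - (6/5 - 1)*0 = 12 - 1*⅕*0 = 12 - ⅕*0 = 12 + 0 = 12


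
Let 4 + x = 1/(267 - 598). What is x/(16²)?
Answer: -1325/84736 ≈ -0.015637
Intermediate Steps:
x = -1325/331 (x = -4 + 1/(267 - 598) = -4 + 1/(-331) = -4 - 1/331 = -1325/331 ≈ -4.0030)
x/(16²) = -1325/(331*(16²)) = -1325/331/256 = -1325/331*1/256 = -1325/84736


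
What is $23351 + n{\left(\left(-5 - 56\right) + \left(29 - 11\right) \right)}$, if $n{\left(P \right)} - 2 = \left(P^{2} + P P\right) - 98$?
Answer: $26953$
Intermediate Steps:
$n{\left(P \right)} = -96 + 2 P^{2}$ ($n{\left(P \right)} = 2 - \left(98 - P^{2} - P P\right) = 2 + \left(\left(P^{2} + P^{2}\right) + \left(-98 + 0\right)\right) = 2 + \left(2 P^{2} - 98\right) = 2 + \left(-98 + 2 P^{2}\right) = -96 + 2 P^{2}$)
$23351 + n{\left(\left(-5 - 56\right) + \left(29 - 11\right) \right)} = 23351 - \left(96 - 2 \left(\left(-5 - 56\right) + \left(29 - 11\right)\right)^{2}\right) = 23351 - \left(96 - 2 \left(-61 + \left(29 - 11\right)\right)^{2}\right) = 23351 - \left(96 - 2 \left(-61 + 18\right)^{2}\right) = 23351 - \left(96 - 2 \left(-43\right)^{2}\right) = 23351 + \left(-96 + 2 \cdot 1849\right) = 23351 + \left(-96 + 3698\right) = 23351 + 3602 = 26953$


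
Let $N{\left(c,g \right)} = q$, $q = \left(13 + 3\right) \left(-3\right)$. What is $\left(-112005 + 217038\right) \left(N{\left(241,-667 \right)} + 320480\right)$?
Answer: $33655934256$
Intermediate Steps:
$q = -48$ ($q = 16 \left(-3\right) = -48$)
$N{\left(c,g \right)} = -48$
$\left(-112005 + 217038\right) \left(N{\left(241,-667 \right)} + 320480\right) = \left(-112005 + 217038\right) \left(-48 + 320480\right) = 105033 \cdot 320432 = 33655934256$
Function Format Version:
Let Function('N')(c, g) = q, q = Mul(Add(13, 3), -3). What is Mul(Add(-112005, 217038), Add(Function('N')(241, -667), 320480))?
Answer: 33655934256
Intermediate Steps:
q = -48 (q = Mul(16, -3) = -48)
Function('N')(c, g) = -48
Mul(Add(-112005, 217038), Add(Function('N')(241, -667), 320480)) = Mul(Add(-112005, 217038), Add(-48, 320480)) = Mul(105033, 320432) = 33655934256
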